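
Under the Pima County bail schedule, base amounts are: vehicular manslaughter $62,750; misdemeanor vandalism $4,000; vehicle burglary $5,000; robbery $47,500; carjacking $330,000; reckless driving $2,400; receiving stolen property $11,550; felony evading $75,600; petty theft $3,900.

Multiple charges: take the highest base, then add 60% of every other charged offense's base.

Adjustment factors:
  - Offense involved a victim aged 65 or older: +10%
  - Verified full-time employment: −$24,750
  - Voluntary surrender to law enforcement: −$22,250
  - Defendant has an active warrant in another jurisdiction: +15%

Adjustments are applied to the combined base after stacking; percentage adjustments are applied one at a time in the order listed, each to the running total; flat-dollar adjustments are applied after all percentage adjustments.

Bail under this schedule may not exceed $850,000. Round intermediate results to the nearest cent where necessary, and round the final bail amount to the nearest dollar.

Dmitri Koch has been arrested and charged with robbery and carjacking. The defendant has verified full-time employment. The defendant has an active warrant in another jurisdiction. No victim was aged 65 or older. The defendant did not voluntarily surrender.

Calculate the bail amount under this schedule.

$387,525

Base amounts from the schedule: robbery $47,500; carjacking $330,000.
Stacking rule: highest base plus 60% of each additional charge. Highest is carjacking at $330,000. Additional: $47,500 × 60% = $28,500. Combined base = $330,000 + $28,500 = $358,500.
Defendant has an active warrant in another jurisdiction (+15%): $358,500 × 1.15 = $412,275.
Verified full-time employment (−$24,750 flat): $412,275 − $24,750 = $387,525.
$387,525 is within the $850,000 maximum.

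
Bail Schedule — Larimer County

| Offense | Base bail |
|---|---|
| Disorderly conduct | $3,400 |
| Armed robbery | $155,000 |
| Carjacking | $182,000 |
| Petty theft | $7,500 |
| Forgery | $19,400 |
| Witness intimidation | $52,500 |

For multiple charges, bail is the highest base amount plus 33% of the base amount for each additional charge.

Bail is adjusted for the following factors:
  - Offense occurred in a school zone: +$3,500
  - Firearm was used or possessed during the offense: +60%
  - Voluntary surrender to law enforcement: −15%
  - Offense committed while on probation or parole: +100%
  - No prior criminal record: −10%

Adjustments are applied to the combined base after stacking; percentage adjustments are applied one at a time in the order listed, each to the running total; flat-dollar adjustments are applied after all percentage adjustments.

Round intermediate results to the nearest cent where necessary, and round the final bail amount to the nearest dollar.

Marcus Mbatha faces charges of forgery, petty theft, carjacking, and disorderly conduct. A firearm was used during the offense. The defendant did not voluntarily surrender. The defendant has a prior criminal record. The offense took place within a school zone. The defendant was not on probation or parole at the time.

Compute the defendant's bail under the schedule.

Base amounts from the schedule: forgery $19,400; petty theft $7,500; carjacking $182,000; disorderly conduct $3,400.
Stacking rule: highest base plus 33% of each additional charge. Highest is carjacking at $182,000. Additional: $19,400 × 33% = $6,402; $7,500 × 33% = $2,475; $3,400 × 33% = $1,122. Combined base = $182,000 + $9,999 = $191,999.
Firearm was used or possessed during the offense (+60%): $191,999 × 1.6 = $307,198.40.
Offense occurred in a school zone (+$3,500 flat): $307,198.40 + $3,500 = $310,698.40.
Rounded to the nearest dollar: $310,698.

$310,698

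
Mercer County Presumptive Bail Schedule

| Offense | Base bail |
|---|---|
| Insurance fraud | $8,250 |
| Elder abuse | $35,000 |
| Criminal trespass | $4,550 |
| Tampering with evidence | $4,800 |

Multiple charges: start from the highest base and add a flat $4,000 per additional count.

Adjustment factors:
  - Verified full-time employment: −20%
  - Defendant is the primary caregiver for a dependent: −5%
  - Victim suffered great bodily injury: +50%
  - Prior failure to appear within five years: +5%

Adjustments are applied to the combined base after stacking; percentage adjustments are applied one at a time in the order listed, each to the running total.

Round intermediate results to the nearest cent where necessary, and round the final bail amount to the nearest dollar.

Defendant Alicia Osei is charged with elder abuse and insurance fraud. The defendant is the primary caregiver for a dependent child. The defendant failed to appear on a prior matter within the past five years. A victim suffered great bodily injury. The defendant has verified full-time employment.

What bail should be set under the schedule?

Base amounts from the schedule: elder abuse $35,000; insurance fraud $8,250.
Stacking rule: highest base plus $4,000 per additional charge. Highest is elder abuse at $35,000; 1 additional charge → +$4,000. Combined base = $39,000.
Verified full-time employment (−20%): $39,000 × 0.8 = $31,200.
Defendant is the primary caregiver for a dependent (−5%): $31,200 × 0.95 = $29,640.
Victim suffered great bodily injury (+50%): $29,640 × 1.5 = $44,460.
Prior failure to appear within five years (+5%): $44,460 × 1.05 = $46,683.

$46,683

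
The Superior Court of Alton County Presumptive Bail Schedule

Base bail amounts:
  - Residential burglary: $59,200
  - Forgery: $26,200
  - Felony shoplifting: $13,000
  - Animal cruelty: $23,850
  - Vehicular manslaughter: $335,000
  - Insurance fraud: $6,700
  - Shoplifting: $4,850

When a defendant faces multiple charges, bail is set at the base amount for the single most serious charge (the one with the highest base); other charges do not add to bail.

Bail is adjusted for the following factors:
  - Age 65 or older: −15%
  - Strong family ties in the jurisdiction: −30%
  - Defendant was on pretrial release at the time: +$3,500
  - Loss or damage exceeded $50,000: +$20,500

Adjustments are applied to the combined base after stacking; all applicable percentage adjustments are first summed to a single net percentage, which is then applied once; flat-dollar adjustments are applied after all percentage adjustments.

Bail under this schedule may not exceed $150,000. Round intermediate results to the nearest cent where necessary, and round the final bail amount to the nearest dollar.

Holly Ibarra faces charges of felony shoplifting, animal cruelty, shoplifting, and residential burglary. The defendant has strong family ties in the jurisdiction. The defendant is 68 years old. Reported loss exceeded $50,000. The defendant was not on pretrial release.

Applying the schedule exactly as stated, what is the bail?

$53,060

Base amounts from the schedule: felony shoplifting $13,000; animal cruelty $23,850; shoplifting $4,850; residential burglary $59,200.
Stacking rule: use the highest base only. Highest is residential burglary at $59,200. Combined base = $59,200.
Net percentage adjustment: −15% −30% = −45%. $59,200 × 0.55 = $32,560.
Loss or damage exceeded $50,000 (+$20,500 flat): $32,560 + $20,500 = $53,060.
$53,060 is within the $150,000 maximum.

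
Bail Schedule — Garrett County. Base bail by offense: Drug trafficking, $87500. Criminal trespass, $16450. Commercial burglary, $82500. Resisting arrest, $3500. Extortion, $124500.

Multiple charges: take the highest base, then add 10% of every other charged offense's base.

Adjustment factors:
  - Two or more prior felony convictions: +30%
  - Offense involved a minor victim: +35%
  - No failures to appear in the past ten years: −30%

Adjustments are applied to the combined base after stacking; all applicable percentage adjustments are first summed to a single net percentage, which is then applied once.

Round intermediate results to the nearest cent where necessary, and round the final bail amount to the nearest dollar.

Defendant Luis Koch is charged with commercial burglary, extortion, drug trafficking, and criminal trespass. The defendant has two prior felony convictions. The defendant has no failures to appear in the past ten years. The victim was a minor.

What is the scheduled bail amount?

Base amounts from the schedule: commercial burglary $82500; extortion $124500; drug trafficking $87500; criminal trespass $16450.
Stacking rule: highest base plus 10% of each additional charge. Highest is extortion at $124500. Additional: $82500 × 10% = $8250; $87500 × 10% = $8750; $16450 × 10% = $1645. Combined base = $124500 + $18645 = $143145.
Net percentage adjustment: +30% +35% −30% = +35%. $143145 × 1.35 = $193245.75.
Rounded to the nearest dollar: $193246.

$193246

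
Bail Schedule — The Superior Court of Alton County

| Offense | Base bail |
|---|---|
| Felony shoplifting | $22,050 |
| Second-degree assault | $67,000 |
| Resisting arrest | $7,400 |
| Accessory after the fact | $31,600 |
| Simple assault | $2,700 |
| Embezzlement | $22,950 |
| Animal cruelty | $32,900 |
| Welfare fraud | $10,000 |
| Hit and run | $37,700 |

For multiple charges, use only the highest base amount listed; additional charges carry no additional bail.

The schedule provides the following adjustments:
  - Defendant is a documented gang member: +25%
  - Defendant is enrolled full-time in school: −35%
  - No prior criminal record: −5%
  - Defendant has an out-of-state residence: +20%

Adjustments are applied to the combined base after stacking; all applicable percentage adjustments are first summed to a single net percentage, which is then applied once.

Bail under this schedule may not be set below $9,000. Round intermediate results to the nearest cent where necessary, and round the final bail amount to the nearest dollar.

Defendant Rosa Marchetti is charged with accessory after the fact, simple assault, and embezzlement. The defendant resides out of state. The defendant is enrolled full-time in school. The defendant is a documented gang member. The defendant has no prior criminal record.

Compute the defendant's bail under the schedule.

Base amounts from the schedule: accessory after the fact $31,600; simple assault $2,700; embezzlement $22,950.
Stacking rule: use the highest base only. Highest is accessory after the fact at $31,600. Combined base = $31,600.
Net percentage adjustment: +25% −35% −5% +20% = +5%. $31,600 × 1.05 = $33,180.
$33,180 is at or above the $9,000 minimum.

$33,180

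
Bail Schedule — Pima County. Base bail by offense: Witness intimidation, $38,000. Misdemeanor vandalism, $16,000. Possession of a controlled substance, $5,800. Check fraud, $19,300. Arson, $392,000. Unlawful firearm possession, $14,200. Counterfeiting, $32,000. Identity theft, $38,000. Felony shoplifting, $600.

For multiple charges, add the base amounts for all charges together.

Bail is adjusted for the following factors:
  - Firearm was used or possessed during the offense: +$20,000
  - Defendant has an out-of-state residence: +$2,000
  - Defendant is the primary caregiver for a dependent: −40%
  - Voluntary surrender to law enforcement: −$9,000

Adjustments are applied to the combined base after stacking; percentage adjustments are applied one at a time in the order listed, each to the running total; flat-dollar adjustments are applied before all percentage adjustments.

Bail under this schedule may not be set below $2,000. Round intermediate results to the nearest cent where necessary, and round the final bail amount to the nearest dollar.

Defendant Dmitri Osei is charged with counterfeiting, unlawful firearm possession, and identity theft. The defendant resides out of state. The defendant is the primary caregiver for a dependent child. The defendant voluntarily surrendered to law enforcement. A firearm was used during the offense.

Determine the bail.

$58,320

Base amounts from the schedule: counterfeiting $32,000; unlawful firearm possession $14,200; identity theft $38,000.
Stacking rule: sum of all bases. $32,000 + $14,200 + $38,000 = $84,200.
Firearm was used or possessed during the offense (+$20,000 flat): $84,200 + $20,000 = $104,200.
Defendant has an out-of-state residence (+$2,000 flat): $104,200 + $2,000 = $106,200.
Voluntary surrender to law enforcement (−$9,000 flat): $106,200 − $9,000 = $97,200.
Defendant is the primary caregiver for a dependent (−40%): $97,200 × 0.6 = $58,320.
$58,320 is at or above the $2,000 minimum.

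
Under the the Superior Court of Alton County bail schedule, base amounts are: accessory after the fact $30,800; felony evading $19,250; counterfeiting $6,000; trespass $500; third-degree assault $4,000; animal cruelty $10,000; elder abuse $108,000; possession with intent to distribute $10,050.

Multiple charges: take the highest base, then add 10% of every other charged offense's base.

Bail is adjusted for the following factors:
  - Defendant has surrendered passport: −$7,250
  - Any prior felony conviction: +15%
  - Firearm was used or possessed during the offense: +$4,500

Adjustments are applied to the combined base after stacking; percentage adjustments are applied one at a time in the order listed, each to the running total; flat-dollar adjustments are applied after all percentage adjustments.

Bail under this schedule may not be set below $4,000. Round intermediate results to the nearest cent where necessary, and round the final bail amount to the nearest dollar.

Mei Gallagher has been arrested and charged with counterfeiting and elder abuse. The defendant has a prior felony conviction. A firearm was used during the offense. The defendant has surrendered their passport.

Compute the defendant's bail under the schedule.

$122,140

Base amounts from the schedule: counterfeiting $6,000; elder abuse $108,000.
Stacking rule: highest base plus 10% of each additional charge. Highest is elder abuse at $108,000. Additional: $6,000 × 10% = $600. Combined base = $108,000 + $600 = $108,600.
Any prior felony conviction (+15%): $108,600 × 1.15 = $124,890.
Defendant has surrendered passport (−$7,250 flat): $124,890 − $7,250 = $117,640.
Firearm was used or possessed during the offense (+$4,500 flat): $117,640 + $4,500 = $122,140.
$122,140 is at or above the $4,000 minimum.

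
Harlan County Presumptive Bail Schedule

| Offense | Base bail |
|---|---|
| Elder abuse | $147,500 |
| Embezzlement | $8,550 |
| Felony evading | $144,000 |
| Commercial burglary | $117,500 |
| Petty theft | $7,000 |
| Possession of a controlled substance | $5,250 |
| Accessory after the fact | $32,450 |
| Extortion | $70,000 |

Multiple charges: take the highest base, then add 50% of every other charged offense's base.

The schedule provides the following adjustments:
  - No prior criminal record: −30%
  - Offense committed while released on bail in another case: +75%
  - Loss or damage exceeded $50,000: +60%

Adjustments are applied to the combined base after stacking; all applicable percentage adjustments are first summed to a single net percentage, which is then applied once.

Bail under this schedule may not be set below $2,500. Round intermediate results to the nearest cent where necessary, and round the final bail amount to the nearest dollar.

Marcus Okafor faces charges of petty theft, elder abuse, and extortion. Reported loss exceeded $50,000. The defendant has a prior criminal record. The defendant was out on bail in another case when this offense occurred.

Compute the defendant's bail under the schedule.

Base amounts from the schedule: petty theft $7,000; elder abuse $147,500; extortion $70,000.
Stacking rule: highest base plus 50% of each additional charge. Highest is elder abuse at $147,500. Additional: $7,000 × 50% = $3,500; $70,000 × 50% = $35,000. Combined base = $147,500 + $38,500 = $186,000.
Net percentage adjustment: +75% +60% = +135%. $186,000 × 2.35 = $437,100.
$437,100 is at or above the $2,500 minimum.

$437,100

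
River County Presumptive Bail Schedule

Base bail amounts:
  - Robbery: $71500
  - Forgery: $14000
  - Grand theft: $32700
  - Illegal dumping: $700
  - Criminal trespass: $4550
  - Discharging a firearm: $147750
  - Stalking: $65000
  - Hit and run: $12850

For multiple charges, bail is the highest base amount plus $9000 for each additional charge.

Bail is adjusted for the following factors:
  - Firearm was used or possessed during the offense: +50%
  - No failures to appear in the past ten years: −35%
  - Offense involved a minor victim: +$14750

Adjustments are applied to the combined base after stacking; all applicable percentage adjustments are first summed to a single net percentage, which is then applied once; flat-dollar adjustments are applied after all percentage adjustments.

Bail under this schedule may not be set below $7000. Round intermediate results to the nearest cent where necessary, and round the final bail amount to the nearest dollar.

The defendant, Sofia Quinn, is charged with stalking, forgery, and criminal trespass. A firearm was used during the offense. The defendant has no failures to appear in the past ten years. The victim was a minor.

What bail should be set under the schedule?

Base amounts from the schedule: stalking $65000; forgery $14000; criminal trespass $4550.
Stacking rule: highest base plus $9000 per additional charge. Highest is stalking at $65000; 2 additional charges → +$18000. Combined base = $83000.
Net percentage adjustment: +50% −35% = +15%. $83000 × 1.15 = $95450.
Offense involved a minor victim (+$14750 flat): $95450 + $14750 = $110200.
$110200 is at or above the $7000 minimum.

$110200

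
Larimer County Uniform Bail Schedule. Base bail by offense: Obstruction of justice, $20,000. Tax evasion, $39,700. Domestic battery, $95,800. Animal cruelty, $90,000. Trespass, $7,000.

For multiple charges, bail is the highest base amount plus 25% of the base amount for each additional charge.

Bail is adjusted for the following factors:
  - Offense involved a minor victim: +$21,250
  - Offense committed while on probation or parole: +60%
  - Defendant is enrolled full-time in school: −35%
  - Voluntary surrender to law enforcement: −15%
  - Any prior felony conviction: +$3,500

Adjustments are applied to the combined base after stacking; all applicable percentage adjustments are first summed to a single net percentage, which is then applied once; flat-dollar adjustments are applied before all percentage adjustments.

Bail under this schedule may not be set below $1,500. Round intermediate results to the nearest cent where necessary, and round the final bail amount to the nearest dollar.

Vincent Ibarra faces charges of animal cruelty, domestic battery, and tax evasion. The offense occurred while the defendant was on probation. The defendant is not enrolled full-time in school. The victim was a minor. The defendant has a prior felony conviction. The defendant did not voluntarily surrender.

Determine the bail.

$244,760

Base amounts from the schedule: animal cruelty $90,000; domestic battery $95,800; tax evasion $39,700.
Stacking rule: highest base plus 25% of each additional charge. Highest is domestic battery at $95,800. Additional: $90,000 × 25% = $22,500; $39,700 × 25% = $9,925. Combined base = $95,800 + $32,425 = $128,225.
Offense involved a minor victim (+$21,250 flat): $128,225 + $21,250 = $149,475.
Any prior felony conviction (+$3,500 flat): $149,475 + $3,500 = $152,975.
Offense committed while on probation or parole (+60%): $152,975 × 1.6 = $244,760.
$244,760 is at or above the $1,500 minimum.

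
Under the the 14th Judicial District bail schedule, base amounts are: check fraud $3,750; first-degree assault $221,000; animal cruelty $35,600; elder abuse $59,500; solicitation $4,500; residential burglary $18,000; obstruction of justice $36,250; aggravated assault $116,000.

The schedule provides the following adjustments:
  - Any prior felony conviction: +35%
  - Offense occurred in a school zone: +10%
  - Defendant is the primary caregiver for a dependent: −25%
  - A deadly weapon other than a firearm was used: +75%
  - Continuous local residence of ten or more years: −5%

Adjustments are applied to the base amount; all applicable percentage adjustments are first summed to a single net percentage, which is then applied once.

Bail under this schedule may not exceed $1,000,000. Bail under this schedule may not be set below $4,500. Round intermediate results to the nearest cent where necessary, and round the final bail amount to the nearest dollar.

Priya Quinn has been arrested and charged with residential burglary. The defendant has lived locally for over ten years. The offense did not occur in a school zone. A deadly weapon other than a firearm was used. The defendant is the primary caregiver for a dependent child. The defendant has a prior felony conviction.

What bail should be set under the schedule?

Base amounts from the schedule: residential burglary $18,000.
Single charge. Combined base = $18,000.
Net percentage adjustment: +35% −25% +75% −5% = +80%. $18,000 × 1.8 = $32,400.
$32,400 is within the $1,000,000 maximum.
$32,400 is at or above the $4,500 minimum.

$32,400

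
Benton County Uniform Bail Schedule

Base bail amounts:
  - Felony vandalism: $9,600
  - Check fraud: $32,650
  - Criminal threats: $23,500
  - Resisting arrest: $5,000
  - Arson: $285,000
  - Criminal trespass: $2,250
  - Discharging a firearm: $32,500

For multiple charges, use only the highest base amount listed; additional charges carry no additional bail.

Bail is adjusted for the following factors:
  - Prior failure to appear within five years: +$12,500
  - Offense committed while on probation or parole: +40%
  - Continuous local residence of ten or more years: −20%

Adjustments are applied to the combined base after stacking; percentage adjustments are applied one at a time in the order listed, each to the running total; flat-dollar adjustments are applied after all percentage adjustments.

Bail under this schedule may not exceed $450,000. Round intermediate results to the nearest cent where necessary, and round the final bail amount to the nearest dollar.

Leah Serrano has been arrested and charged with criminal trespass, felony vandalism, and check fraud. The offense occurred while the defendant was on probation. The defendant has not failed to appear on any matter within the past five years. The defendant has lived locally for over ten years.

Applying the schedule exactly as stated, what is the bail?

$36,568

Base amounts from the schedule: criminal trespass $2,250; felony vandalism $9,600; check fraud $32,650.
Stacking rule: use the highest base only. Highest is check fraud at $32,650. Combined base = $32,650.
Offense committed while on probation or parole (+40%): $32,650 × 1.4 = $45,710.
Continuous local residence of ten or more years (−20%): $45,710 × 0.8 = $36,568.
$36,568 is within the $450,000 maximum.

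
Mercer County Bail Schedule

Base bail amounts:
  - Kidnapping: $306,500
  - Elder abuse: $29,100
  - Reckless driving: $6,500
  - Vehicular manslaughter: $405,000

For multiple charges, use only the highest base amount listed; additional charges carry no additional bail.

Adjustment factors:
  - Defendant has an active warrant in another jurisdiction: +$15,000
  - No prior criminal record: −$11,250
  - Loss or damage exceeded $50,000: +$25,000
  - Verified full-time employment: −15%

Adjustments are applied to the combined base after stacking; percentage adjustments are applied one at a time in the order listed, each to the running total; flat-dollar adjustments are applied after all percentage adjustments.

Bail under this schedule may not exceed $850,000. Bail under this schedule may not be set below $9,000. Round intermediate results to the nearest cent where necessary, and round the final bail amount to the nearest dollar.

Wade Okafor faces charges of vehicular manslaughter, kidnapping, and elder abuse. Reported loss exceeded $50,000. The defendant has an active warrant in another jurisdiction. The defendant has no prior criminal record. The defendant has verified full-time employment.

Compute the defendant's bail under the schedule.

$373,000

Base amounts from the schedule: vehicular manslaughter $405,000; kidnapping $306,500; elder abuse $29,100.
Stacking rule: use the highest base only. Highest is vehicular manslaughter at $405,000. Combined base = $405,000.
Verified full-time employment (−15%): $405,000 × 0.85 = $344,250.
Defendant has an active warrant in another jurisdiction (+$15,000 flat): $344,250 + $15,000 = $359,250.
No prior criminal record (−$11,250 flat): $359,250 − $11,250 = $348,000.
Loss or damage exceeded $50,000 (+$25,000 flat): $348,000 + $25,000 = $373,000.
$373,000 is within the $850,000 maximum.
$373,000 is at or above the $9,000 minimum.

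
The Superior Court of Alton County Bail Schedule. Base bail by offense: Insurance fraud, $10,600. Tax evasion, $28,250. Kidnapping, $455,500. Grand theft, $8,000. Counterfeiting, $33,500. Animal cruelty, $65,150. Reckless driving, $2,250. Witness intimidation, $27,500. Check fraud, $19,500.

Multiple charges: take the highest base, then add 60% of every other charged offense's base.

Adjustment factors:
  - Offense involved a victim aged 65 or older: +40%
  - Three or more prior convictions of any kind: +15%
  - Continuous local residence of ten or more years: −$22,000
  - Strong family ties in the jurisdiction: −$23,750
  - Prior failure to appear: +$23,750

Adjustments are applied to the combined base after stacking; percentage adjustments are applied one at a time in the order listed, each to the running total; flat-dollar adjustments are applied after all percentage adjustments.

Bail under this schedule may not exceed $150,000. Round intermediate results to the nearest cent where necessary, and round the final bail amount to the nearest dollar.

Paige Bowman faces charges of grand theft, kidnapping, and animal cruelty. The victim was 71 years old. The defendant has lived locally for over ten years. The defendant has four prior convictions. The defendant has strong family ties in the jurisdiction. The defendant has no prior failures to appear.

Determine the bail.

$150,000

Base amounts from the schedule: grand theft $8,000; kidnapping $455,500; animal cruelty $65,150.
Stacking rule: highest base plus 60% of each additional charge. Highest is kidnapping at $455,500. Additional: $8,000 × 60% = $4,800; $65,150 × 60% = $39,090. Combined base = $455,500 + $43,890 = $499,390.
Offense involved a victim aged 65 or older (+40%): $499,390 × 1.4 = $699,146.
Three or more prior convictions of any kind (+15%): $699,146 × 1.15 = $804,017.90.
Continuous local residence of ten or more years (−$22,000 flat): $804,017.90 − $22,000 = $782,017.90.
Strong family ties in the jurisdiction (−$23,750 flat): $782,017.90 − $23,750 = $758,267.90.
Result $758,267.90 exceeds the maximum of $150,000; bail is capped at $150,000.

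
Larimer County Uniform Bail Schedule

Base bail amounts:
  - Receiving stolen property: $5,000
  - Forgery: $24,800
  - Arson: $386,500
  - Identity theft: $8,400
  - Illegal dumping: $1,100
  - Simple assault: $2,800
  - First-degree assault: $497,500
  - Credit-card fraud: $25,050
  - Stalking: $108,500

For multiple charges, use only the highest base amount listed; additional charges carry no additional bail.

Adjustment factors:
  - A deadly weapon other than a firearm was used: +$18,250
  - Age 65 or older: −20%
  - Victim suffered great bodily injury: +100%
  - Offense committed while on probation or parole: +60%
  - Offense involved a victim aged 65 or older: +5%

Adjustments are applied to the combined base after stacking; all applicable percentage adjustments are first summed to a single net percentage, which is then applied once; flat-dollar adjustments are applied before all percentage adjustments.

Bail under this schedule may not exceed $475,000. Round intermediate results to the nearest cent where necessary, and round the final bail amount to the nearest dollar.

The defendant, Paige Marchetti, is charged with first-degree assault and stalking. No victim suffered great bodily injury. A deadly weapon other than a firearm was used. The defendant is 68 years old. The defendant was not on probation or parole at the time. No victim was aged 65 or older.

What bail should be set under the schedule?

$412,600

Base amounts from the schedule: first-degree assault $497,500; stalking $108,500.
Stacking rule: use the highest base only. Highest is first-degree assault at $497,500. Combined base = $497,500.
A deadly weapon other than a firearm was used (+$18,250 flat): $497,500 + $18,250 = $515,750.
Age 65 or older (−20%): $515,750 × 0.8 = $412,600.
$412,600 is within the $475,000 maximum.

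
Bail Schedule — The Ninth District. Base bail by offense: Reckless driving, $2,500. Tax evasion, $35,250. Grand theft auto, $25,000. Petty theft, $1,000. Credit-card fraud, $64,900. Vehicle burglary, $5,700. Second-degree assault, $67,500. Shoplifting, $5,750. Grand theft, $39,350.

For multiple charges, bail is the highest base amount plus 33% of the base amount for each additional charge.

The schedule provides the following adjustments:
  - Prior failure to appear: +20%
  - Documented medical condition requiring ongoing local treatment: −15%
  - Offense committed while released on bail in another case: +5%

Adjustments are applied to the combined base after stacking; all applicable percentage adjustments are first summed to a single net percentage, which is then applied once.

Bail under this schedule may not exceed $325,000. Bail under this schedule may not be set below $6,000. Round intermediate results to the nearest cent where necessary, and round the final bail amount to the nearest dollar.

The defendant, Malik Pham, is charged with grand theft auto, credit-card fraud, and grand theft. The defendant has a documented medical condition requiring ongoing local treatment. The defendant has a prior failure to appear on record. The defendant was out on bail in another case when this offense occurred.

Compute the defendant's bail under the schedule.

$94,749

Base amounts from the schedule: grand theft auto $25,000; credit-card fraud $64,900; grand theft $39,350.
Stacking rule: highest base plus 33% of each additional charge. Highest is credit-card fraud at $64,900. Additional: $25,000 × 33% = $8,250; $39,350 × 33% = $12,985.50. Combined base = $64,900 + $21,235.50 = $86,135.50.
Net percentage adjustment: +20% −15% +5% = +10%. $86,135.50 × 1.1 = $94,749.05.
$94,749.05 is within the $325,000 maximum.
$94,749.05 is at or above the $6,000 minimum.
Rounded to the nearest dollar: $94,749.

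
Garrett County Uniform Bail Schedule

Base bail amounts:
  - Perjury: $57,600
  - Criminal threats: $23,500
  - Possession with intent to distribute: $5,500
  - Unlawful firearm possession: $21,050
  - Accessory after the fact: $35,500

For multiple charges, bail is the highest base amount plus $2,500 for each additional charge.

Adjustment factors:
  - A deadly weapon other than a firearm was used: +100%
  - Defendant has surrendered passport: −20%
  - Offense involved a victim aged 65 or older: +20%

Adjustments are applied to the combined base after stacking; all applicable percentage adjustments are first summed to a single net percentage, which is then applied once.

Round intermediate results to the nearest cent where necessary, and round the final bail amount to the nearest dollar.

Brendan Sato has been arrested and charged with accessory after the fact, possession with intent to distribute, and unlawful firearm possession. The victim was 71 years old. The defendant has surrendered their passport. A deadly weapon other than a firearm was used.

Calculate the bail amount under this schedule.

$81,000

Base amounts from the schedule: accessory after the fact $35,500; possession with intent to distribute $5,500; unlawful firearm possession $21,050.
Stacking rule: highest base plus $2,500 per additional charge. Highest is accessory after the fact at $35,500; 2 additional charges → +$5,000. Combined base = $40,500.
Net percentage adjustment: +100% −20% +20% = +100%. $40,500 × 2 = $81,000.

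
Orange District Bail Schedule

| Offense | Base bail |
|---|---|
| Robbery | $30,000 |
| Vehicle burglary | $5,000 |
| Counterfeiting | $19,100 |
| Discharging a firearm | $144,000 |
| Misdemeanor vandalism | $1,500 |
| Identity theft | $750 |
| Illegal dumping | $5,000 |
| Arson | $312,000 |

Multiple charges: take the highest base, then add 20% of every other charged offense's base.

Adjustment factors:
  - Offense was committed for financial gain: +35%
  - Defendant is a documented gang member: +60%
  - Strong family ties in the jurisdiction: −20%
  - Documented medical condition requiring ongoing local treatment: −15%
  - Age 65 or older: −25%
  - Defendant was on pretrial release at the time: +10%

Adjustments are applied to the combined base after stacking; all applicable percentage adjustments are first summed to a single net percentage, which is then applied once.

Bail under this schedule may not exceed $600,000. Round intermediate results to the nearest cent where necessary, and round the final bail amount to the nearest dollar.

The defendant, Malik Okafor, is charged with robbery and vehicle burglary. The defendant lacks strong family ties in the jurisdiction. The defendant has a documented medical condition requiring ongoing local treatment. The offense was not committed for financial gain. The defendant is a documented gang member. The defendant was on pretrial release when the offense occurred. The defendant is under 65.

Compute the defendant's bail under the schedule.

$48,050

Base amounts from the schedule: robbery $30,000; vehicle burglary $5,000.
Stacking rule: highest base plus 20% of each additional charge. Highest is robbery at $30,000. Additional: $5,000 × 20% = $1,000. Combined base = $30,000 + $1,000 = $31,000.
Net percentage adjustment: +60% −15% +10% = +55%. $31,000 × 1.55 = $48,050.
$48,050 is within the $600,000 maximum.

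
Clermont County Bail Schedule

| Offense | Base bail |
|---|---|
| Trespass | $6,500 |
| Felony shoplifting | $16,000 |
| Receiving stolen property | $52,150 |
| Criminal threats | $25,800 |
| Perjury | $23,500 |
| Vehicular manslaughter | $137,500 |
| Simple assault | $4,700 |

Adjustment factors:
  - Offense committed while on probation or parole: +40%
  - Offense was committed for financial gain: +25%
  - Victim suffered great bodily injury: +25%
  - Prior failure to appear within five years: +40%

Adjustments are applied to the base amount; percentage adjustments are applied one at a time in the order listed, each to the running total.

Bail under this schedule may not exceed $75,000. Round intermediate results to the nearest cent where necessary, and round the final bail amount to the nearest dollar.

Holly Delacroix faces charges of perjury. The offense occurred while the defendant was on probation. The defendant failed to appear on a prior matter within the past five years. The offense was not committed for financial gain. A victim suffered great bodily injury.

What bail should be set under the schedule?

$57,575

Base amounts from the schedule: perjury $23,500.
Single charge. Combined base = $23,500.
Offense committed while on probation or parole (+40%): $23,500 × 1.4 = $32,900.
Victim suffered great bodily injury (+25%): $32,900 × 1.25 = $41,125.
Prior failure to appear within five years (+40%): $41,125 × 1.4 = $57,575.
$57,575 is within the $75,000 maximum.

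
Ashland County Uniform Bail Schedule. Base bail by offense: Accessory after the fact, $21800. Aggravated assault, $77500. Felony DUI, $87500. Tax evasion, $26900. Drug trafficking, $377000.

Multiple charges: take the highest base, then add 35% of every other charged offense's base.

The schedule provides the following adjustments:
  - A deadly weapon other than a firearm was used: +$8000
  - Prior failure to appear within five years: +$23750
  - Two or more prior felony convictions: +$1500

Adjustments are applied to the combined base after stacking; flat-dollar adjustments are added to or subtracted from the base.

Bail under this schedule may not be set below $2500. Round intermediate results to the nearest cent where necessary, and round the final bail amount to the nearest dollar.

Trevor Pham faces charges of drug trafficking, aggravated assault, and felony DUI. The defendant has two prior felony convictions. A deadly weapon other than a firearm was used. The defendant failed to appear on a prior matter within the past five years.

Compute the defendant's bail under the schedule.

Base amounts from the schedule: drug trafficking $377000; aggravated assault $77500; felony DUI $87500.
Stacking rule: highest base plus 35% of each additional charge. Highest is drug trafficking at $377000. Additional: $77500 × 35% = $27125; $87500 × 35% = $30625. Combined base = $377000 + $57750 = $434750.
A deadly weapon other than a firearm was used (+$8000 flat): $434750 + $8000 = $442750.
Prior failure to appear within five years (+$23750 flat): $442750 + $23750 = $466500.
Two or more prior felony convictions (+$1500 flat): $466500 + $1500 = $468000.
$468000 is at or above the $2500 minimum.

$468000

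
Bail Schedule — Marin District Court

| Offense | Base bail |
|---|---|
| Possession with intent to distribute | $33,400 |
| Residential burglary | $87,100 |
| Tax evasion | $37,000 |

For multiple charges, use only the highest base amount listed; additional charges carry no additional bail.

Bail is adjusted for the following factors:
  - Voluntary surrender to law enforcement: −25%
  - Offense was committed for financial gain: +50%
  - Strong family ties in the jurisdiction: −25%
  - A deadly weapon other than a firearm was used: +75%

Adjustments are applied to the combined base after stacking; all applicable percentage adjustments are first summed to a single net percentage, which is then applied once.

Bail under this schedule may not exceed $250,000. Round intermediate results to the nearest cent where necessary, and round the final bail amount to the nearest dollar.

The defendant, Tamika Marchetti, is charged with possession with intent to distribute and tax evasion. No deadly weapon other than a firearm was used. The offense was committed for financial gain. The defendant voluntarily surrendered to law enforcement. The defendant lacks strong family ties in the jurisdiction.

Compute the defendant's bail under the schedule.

Base amounts from the schedule: possession with intent to distribute $33,400; tax evasion $37,000.
Stacking rule: use the highest base only. Highest is tax evasion at $37,000. Combined base = $37,000.
Net percentage adjustment: −25% +50% = +25%. $37,000 × 1.25 = $46,250.
$46,250 is within the $250,000 maximum.

$46,250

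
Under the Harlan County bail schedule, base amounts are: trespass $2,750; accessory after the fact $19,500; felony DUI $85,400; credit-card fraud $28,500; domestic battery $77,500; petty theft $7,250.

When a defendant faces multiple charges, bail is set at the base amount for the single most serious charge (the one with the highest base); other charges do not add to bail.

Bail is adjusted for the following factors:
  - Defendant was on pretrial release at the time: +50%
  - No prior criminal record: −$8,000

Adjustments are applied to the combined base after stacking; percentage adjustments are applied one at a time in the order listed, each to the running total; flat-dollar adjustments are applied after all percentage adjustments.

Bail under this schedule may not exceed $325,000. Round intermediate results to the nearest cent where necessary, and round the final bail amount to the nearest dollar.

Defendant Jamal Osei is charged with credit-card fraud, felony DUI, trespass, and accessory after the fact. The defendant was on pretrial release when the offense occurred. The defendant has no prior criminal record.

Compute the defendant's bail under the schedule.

$120,100

Base amounts from the schedule: credit-card fraud $28,500; felony DUI $85,400; trespass $2,750; accessory after the fact $19,500.
Stacking rule: use the highest base only. Highest is felony DUI at $85,400. Combined base = $85,400.
Defendant was on pretrial release at the time (+50%): $85,400 × 1.5 = $128,100.
No prior criminal record (−$8,000 flat): $128,100 − $8,000 = $120,100.
$120,100 is within the $325,000 maximum.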